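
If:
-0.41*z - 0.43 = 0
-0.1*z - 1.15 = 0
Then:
No Solution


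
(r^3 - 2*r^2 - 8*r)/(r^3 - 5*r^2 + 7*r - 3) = r*(r^2 - 2*r - 8)/(r^3 - 5*r^2 + 7*r - 3)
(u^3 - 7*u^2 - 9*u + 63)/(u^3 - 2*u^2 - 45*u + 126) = (u^2 - 4*u - 21)/(u^2 + u - 42)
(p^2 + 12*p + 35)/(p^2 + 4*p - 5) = (p + 7)/(p - 1)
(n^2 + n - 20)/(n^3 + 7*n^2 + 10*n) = (n - 4)/(n*(n + 2))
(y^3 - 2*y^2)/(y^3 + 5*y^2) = (y - 2)/(y + 5)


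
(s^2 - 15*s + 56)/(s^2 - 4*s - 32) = (s - 7)/(s + 4)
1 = 1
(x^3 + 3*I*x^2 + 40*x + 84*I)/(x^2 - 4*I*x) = (x^3 + 3*I*x^2 + 40*x + 84*I)/(x*(x - 4*I))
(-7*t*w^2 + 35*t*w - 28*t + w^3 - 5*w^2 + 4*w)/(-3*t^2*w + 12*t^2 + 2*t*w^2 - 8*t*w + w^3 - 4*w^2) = (7*t*w - 7*t - w^2 + w)/(3*t^2 - 2*t*w - w^2)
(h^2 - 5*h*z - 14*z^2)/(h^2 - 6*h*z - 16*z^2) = (-h + 7*z)/(-h + 8*z)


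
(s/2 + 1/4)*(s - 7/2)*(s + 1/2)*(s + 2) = s^4/2 - s^3/4 - 33*s^2/8 - 59*s/16 - 7/8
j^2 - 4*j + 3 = (j - 3)*(j - 1)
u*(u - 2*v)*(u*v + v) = u^3*v - 2*u^2*v^2 + u^2*v - 2*u*v^2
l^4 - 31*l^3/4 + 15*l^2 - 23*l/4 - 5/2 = (l - 5)*(l - 2)*(l - 1)*(l + 1/4)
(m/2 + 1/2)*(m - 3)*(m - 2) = m^3/2 - 2*m^2 + m/2 + 3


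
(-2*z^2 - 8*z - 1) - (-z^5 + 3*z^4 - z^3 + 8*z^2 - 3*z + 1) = z^5 - 3*z^4 + z^3 - 10*z^2 - 5*z - 2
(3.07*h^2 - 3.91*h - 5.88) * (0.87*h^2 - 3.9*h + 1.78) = 2.6709*h^4 - 15.3747*h^3 + 15.598*h^2 + 15.9722*h - 10.4664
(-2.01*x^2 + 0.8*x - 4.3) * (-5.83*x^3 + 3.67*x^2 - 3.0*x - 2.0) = 11.7183*x^5 - 12.0407*x^4 + 34.035*x^3 - 14.161*x^2 + 11.3*x + 8.6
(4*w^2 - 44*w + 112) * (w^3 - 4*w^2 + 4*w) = 4*w^5 - 60*w^4 + 304*w^3 - 624*w^2 + 448*w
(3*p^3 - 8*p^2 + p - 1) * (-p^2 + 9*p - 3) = -3*p^5 + 35*p^4 - 82*p^3 + 34*p^2 - 12*p + 3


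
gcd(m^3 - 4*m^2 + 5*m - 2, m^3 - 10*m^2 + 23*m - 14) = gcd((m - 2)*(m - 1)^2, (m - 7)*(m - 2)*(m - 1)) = m^2 - 3*m + 2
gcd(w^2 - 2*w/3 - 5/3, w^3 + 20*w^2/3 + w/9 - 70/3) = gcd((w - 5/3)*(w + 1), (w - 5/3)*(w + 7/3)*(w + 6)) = w - 5/3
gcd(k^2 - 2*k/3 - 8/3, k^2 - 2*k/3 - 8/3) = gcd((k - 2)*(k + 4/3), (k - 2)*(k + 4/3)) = k^2 - 2*k/3 - 8/3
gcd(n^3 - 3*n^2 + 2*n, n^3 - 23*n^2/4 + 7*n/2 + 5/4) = n - 1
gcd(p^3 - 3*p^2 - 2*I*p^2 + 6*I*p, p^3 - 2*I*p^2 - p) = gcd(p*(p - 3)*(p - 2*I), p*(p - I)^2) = p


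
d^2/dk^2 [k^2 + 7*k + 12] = 2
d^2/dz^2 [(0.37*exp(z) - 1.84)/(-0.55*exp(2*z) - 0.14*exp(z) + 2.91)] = (-0.111925*exp(4*z) + 2.25489*exp(3*z) - 3.12807*exp(2*z) + 11.665006*exp(z) - 2.383581)*exp(z)/(0.166375*exp(6*z) + 0.12705*exp(5*z) - 2.608485*exp(4*z) - 1.341676*exp(3*z) + 13.801257*exp(2*z) + 3.556602*exp(z) - 24.642171)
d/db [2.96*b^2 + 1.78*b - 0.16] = 5.92*b + 1.78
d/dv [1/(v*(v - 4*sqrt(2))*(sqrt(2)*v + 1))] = (-3*sqrt(2)*v^2 + 14*v + 4*sqrt(2))/(v^2*(2*v^4 - 14*sqrt(2)*v^3 + 33*v^2 + 56*sqrt(2)*v + 32))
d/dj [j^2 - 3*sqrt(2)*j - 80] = 2*j - 3*sqrt(2)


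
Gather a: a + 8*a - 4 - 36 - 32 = 9*a - 72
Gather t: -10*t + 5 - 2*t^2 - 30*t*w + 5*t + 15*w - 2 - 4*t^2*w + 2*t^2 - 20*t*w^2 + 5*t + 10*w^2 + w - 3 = -4*t^2*w + t*(-20*w^2 - 30*w) + 10*w^2 + 16*w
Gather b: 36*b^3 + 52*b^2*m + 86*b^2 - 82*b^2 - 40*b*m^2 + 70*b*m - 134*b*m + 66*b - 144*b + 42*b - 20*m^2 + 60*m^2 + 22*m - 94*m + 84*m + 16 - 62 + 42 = 36*b^3 + b^2*(52*m + 4) + b*(-40*m^2 - 64*m - 36) + 40*m^2 + 12*m - 4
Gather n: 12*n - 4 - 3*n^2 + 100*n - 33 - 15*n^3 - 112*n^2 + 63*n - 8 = -15*n^3 - 115*n^2 + 175*n - 45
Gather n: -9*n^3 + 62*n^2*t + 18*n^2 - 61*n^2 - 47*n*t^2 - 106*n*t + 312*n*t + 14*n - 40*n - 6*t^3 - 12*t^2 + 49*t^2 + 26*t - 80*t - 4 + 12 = -9*n^3 + n^2*(62*t - 43) + n*(-47*t^2 + 206*t - 26) - 6*t^3 + 37*t^2 - 54*t + 8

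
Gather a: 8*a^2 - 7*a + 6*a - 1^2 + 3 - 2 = 8*a^2 - a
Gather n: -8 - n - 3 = -n - 11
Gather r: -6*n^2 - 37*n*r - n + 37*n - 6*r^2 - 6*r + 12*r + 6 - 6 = -6*n^2 + 36*n - 6*r^2 + r*(6 - 37*n)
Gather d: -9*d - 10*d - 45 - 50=-19*d - 95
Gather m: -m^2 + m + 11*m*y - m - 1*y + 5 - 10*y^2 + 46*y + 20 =-m^2 + 11*m*y - 10*y^2 + 45*y + 25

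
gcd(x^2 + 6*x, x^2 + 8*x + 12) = x + 6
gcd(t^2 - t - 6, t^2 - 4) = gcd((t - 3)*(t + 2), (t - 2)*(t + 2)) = t + 2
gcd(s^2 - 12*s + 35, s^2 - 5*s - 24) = 1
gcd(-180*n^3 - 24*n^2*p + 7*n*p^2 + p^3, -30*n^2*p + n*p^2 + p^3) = -30*n^2 + n*p + p^2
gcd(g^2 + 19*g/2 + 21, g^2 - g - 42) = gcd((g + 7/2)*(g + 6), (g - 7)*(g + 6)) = g + 6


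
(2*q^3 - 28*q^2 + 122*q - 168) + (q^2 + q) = 2*q^3 - 27*q^2 + 123*q - 168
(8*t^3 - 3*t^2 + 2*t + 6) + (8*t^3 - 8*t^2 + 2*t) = 16*t^3 - 11*t^2 + 4*t + 6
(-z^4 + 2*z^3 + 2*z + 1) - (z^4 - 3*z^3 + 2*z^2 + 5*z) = -2*z^4 + 5*z^3 - 2*z^2 - 3*z + 1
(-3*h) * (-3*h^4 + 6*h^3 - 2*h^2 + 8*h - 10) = 9*h^5 - 18*h^4 + 6*h^3 - 24*h^2 + 30*h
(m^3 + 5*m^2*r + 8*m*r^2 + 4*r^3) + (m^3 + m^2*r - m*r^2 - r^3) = 2*m^3 + 6*m^2*r + 7*m*r^2 + 3*r^3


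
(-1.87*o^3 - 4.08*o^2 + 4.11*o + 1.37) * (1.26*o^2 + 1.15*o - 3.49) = -2.3562*o^5 - 7.2913*o^4 + 7.0129*o^3 + 20.6919*o^2 - 12.7684*o - 4.7813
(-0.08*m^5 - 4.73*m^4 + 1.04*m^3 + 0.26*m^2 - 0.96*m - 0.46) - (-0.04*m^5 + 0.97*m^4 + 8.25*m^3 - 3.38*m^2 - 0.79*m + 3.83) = -0.04*m^5 - 5.7*m^4 - 7.21*m^3 + 3.64*m^2 - 0.17*m - 4.29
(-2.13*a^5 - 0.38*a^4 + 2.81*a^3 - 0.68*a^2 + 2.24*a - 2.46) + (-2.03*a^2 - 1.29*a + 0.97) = -2.13*a^5 - 0.38*a^4 + 2.81*a^3 - 2.71*a^2 + 0.95*a - 1.49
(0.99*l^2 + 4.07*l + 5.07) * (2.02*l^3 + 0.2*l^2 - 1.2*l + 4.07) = 1.9998*l^5 + 8.4194*l^4 + 9.8674*l^3 + 0.1593*l^2 + 10.4809*l + 20.6349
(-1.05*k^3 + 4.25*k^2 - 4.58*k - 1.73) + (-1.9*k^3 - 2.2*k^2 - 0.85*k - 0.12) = -2.95*k^3 + 2.05*k^2 - 5.43*k - 1.85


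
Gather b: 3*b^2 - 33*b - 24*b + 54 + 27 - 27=3*b^2 - 57*b + 54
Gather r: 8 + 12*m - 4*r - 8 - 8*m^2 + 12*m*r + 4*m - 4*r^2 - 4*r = -8*m^2 + 16*m - 4*r^2 + r*(12*m - 8)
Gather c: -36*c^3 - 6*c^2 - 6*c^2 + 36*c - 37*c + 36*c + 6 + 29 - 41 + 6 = -36*c^3 - 12*c^2 + 35*c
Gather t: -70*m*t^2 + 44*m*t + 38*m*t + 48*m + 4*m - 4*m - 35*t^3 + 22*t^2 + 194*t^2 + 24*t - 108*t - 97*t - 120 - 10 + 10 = 48*m - 35*t^3 + t^2*(216 - 70*m) + t*(82*m - 181) - 120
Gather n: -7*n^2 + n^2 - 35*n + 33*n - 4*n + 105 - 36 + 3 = -6*n^2 - 6*n + 72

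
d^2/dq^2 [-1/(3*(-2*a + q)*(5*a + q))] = 2*((2*a - q)^2 - (2*a - q)*(5*a + q) + (5*a + q)^2)/(3*(2*a - q)^3*(5*a + q)^3)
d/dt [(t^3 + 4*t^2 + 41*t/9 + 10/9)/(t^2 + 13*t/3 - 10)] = (27*t^4 + 234*t^3 - 465*t^2 - 2220*t - 1360)/(3*(9*t^4 + 78*t^3 - 11*t^2 - 780*t + 900))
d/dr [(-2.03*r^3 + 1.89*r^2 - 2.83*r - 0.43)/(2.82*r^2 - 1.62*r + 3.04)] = (-5.7246*r^4 + 6.5772*r^3 - 13.5948*r^2 + 13.9164*r - 9.2998)/(7.9524*r^4 - 9.1368*r^3 + 19.77*r^2 - 9.8496*r + 9.2416)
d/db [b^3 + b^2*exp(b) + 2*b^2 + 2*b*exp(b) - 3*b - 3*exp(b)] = b^2*exp(b) + 3*b^2 + 4*b*exp(b) + 4*b - exp(b) - 3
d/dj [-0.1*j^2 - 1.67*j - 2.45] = -0.2*j - 1.67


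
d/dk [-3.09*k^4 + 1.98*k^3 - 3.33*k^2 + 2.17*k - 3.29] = -12.36*k^3 + 5.94*k^2 - 6.66*k + 2.17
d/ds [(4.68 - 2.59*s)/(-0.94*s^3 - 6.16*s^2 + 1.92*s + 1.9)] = (-4.8692*s^3 - 2.7568*s^2 + 57.6576*s - 13.9066)/(0.8836*s^6 + 11.5808*s^5 + 34.336*s^4 - 27.2264*s^3 - 19.7216*s^2 + 7.296*s + 3.61)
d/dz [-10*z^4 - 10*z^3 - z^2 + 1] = 2*z*(-20*z^2 - 15*z - 1)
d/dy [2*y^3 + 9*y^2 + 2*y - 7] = 6*y^2 + 18*y + 2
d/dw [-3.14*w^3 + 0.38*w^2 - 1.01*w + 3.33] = -9.42*w^2 + 0.76*w - 1.01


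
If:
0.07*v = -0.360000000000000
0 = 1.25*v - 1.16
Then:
No Solution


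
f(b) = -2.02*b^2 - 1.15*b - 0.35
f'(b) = -4.04*b - 1.15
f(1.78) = -8.80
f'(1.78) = -8.34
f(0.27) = -0.81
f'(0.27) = -2.24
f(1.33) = -5.45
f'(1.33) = -6.52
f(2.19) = -12.56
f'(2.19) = -10.00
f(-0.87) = -0.88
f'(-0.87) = 2.36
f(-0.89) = -0.93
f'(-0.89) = 2.45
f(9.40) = -189.65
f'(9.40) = -39.13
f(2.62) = -17.23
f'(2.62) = -11.73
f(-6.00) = -66.17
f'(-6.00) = 23.09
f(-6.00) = -66.17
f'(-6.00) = 23.09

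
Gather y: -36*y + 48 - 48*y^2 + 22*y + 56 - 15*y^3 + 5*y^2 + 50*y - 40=-15*y^3 - 43*y^2 + 36*y + 64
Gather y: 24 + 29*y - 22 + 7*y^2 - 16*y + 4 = 7*y^2 + 13*y + 6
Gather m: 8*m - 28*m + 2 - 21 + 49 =30 - 20*m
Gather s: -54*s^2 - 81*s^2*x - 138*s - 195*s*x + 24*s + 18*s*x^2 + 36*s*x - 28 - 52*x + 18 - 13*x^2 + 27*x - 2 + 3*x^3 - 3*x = s^2*(-81*x - 54) + s*(18*x^2 - 159*x - 114) + 3*x^3 - 13*x^2 - 28*x - 12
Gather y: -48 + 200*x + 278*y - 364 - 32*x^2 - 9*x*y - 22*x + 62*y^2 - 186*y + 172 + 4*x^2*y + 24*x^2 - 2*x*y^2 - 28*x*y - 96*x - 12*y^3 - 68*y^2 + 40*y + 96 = -8*x^2 + 82*x - 12*y^3 + y^2*(-2*x - 6) + y*(4*x^2 - 37*x + 132) - 144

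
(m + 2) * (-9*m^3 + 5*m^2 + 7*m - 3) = -9*m^4 - 13*m^3 + 17*m^2 + 11*m - 6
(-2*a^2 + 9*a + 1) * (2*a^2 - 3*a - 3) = -4*a^4 + 24*a^3 - 19*a^2 - 30*a - 3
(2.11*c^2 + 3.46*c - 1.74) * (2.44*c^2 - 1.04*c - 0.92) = 5.1484*c^4 + 6.248*c^3 - 9.7852*c^2 - 1.3736*c + 1.6008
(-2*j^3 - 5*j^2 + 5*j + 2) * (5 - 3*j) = 6*j^4 + 5*j^3 - 40*j^2 + 19*j + 10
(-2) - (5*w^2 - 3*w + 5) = -5*w^2 + 3*w - 7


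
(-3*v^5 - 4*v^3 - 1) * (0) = 0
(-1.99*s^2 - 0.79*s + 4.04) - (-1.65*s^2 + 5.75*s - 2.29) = -0.34*s^2 - 6.54*s + 6.33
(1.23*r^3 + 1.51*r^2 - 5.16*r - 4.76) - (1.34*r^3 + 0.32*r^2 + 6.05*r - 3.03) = -0.11*r^3 + 1.19*r^2 - 11.21*r - 1.73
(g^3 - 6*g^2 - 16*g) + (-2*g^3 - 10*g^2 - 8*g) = -g^3 - 16*g^2 - 24*g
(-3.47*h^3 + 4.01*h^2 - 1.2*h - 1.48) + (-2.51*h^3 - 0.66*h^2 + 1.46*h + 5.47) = -5.98*h^3 + 3.35*h^2 + 0.26*h + 3.99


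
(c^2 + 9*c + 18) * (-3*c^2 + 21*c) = -3*c^4 - 6*c^3 + 135*c^2 + 378*c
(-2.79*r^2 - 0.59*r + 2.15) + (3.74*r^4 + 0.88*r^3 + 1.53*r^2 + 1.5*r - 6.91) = 3.74*r^4 + 0.88*r^3 - 1.26*r^2 + 0.91*r - 4.76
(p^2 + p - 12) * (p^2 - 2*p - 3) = p^4 - p^3 - 17*p^2 + 21*p + 36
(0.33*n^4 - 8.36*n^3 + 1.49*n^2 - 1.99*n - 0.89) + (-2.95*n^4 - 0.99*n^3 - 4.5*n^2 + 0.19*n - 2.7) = -2.62*n^4 - 9.35*n^3 - 3.01*n^2 - 1.8*n - 3.59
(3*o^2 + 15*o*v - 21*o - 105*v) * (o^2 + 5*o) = 3*o^4 + 15*o^3*v - 6*o^3 - 30*o^2*v - 105*o^2 - 525*o*v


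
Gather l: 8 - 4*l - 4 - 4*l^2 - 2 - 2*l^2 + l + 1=-6*l^2 - 3*l + 3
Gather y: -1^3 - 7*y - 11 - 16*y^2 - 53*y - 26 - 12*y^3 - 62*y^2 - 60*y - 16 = -12*y^3 - 78*y^2 - 120*y - 54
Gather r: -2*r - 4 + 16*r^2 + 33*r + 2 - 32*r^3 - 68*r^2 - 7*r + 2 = -32*r^3 - 52*r^2 + 24*r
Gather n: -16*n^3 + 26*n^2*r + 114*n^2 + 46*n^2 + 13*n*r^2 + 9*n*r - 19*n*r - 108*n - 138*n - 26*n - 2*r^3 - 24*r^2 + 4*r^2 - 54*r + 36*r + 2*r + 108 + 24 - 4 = -16*n^3 + n^2*(26*r + 160) + n*(13*r^2 - 10*r - 272) - 2*r^3 - 20*r^2 - 16*r + 128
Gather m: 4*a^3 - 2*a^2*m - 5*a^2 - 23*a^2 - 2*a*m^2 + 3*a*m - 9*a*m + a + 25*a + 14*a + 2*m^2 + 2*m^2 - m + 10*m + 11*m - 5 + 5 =4*a^3 - 28*a^2 + 40*a + m^2*(4 - 2*a) + m*(-2*a^2 - 6*a + 20)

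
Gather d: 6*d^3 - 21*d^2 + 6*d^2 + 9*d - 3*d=6*d^3 - 15*d^2 + 6*d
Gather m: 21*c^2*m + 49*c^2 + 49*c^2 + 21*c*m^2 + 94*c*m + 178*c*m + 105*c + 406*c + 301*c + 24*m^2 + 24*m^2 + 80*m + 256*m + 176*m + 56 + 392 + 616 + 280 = 98*c^2 + 812*c + m^2*(21*c + 48) + m*(21*c^2 + 272*c + 512) + 1344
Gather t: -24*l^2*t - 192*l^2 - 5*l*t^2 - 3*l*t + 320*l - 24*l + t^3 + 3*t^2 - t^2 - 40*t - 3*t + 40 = -192*l^2 + 296*l + t^3 + t^2*(2 - 5*l) + t*(-24*l^2 - 3*l - 43) + 40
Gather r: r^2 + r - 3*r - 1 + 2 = r^2 - 2*r + 1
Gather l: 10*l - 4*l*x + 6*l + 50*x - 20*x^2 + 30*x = l*(16 - 4*x) - 20*x^2 + 80*x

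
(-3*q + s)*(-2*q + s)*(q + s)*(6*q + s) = 36*q^4 + 12*q^3*s - 23*q^2*s^2 + 2*q*s^3 + s^4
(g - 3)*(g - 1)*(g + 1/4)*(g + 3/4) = g^4 - 3*g^3 - 13*g^2/16 + 9*g/4 + 9/16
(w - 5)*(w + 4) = w^2 - w - 20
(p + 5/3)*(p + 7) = p^2 + 26*p/3 + 35/3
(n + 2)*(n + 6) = n^2 + 8*n + 12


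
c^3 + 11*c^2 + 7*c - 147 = (c - 3)*(c + 7)^2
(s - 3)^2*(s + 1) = s^3 - 5*s^2 + 3*s + 9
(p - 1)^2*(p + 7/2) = p^3 + 3*p^2/2 - 6*p + 7/2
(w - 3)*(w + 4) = w^2 + w - 12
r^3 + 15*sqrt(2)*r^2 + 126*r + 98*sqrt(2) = (r + sqrt(2))*(r + 7*sqrt(2))^2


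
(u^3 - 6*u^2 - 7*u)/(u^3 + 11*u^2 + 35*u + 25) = u*(u - 7)/(u^2 + 10*u + 25)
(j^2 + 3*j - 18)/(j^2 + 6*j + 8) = (j^2 + 3*j - 18)/(j^2 + 6*j + 8)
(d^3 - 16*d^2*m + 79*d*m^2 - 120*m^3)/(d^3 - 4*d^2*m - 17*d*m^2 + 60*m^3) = (d - 8*m)/(d + 4*m)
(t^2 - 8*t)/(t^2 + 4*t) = (t - 8)/(t + 4)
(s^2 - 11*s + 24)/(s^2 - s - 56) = (s - 3)/(s + 7)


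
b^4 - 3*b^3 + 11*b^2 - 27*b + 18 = (b - 2)*(b - 1)*(b - 3*I)*(b + 3*I)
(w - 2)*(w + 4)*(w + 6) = w^3 + 8*w^2 + 4*w - 48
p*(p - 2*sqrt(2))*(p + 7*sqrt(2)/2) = p^3 + 3*sqrt(2)*p^2/2 - 14*p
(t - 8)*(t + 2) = t^2 - 6*t - 16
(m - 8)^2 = m^2 - 16*m + 64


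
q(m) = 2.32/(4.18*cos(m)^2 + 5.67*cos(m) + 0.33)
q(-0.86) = 0.40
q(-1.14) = 0.68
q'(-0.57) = -0.24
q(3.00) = -1.96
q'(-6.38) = -0.03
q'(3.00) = -0.61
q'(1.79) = 17.54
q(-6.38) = 0.23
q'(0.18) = 0.06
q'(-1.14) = -1.64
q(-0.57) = 0.29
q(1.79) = -3.29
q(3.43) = -1.84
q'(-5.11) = 1.92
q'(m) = 2.32*(8.36*sin(m)*cos(m) + 5.67*sin(m))/(4.18*cos(m)^2 + 5.67*cos(m) + 0.33)^2 = (19.3952*cos(m) + 13.1544)*sin(m)/(4.18*cos(m)^2 + 5.67*cos(m) + 0.33)^2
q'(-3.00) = 0.61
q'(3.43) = 0.97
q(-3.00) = -1.96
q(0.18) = 0.23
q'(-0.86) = -0.58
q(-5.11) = 0.74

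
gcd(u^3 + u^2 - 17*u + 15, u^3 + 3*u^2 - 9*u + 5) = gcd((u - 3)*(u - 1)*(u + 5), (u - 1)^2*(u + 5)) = u^2 + 4*u - 5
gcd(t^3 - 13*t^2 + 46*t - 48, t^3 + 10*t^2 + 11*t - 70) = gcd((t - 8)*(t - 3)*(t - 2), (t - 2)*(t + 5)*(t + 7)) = t - 2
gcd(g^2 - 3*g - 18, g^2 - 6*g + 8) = 1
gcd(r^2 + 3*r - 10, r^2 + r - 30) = 1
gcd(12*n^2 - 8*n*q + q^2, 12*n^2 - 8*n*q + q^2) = 12*n^2 - 8*n*q + q^2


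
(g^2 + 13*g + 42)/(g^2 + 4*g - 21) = (g + 6)/(g - 3)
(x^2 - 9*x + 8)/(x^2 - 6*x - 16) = (x - 1)/(x + 2)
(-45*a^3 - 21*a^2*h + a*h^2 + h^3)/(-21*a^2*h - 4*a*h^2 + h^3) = (15*a^2 + 2*a*h - h^2)/(h*(7*a - h))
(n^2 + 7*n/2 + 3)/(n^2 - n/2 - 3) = (n + 2)/(n - 2)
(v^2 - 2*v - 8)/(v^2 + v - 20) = (v + 2)/(v + 5)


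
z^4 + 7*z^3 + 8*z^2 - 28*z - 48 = (z - 2)*(z + 2)*(z + 3)*(z + 4)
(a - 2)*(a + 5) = a^2 + 3*a - 10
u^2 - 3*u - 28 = (u - 7)*(u + 4)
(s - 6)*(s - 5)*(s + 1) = s^3 - 10*s^2 + 19*s + 30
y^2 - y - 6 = (y - 3)*(y + 2)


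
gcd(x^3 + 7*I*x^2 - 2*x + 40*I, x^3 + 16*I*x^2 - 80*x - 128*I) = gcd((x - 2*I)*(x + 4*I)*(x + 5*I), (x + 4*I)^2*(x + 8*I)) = x + 4*I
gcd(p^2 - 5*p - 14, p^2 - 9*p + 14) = p - 7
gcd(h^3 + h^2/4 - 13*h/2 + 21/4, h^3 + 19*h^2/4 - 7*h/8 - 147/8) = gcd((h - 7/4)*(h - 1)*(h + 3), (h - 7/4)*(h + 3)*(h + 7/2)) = h^2 + 5*h/4 - 21/4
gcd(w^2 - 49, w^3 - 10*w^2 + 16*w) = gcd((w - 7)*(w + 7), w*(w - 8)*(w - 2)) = 1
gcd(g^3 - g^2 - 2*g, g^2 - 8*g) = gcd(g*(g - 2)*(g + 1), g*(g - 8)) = g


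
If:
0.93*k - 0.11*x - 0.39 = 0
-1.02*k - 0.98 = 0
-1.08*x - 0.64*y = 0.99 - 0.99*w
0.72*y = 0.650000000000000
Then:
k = -0.96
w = -11.15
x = -11.67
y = 0.90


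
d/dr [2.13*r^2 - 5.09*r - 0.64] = 4.26*r - 5.09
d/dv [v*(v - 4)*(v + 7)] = 3*v^2 + 6*v - 28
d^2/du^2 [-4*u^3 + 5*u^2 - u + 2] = 10 - 24*u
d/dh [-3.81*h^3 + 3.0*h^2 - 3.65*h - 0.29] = -11.43*h^2 + 6.0*h - 3.65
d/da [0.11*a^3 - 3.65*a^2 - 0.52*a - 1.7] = 0.33*a^2 - 7.3*a - 0.52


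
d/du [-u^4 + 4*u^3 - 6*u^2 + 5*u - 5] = -4*u^3 + 12*u^2 - 12*u + 5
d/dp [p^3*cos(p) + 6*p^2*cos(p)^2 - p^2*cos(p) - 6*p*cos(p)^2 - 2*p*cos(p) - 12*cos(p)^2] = -p^3*sin(p) + p^2*sin(p) - 6*p^2*sin(2*p) + 3*p^2*cos(p) + 6*sqrt(2)*p*sin(2*p + pi/4) - 2*sqrt(2)*p*cos(p + pi/4) + 6*p + 12*sin(2*p) - 2*cos(p) - 3*cos(2*p) - 3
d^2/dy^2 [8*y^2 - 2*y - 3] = 16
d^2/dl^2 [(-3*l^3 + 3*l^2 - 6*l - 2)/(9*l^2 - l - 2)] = 4*(-258*l^3 - 171*l^2 - 153*l - 7)/(729*l^6 - 243*l^5 - 459*l^4 + 107*l^3 + 102*l^2 - 12*l - 8)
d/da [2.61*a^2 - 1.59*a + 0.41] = 5.22*a - 1.59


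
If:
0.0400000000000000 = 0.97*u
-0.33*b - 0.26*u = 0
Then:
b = -0.03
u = 0.04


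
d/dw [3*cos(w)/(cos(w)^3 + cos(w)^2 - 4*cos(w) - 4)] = 3*(3*cos(w) + cos(2*w) + cos(3*w) + 9)*sin(w)/(2*(cos(w)^3 + cos(w)^2 - 4*cos(w) - 4)^2)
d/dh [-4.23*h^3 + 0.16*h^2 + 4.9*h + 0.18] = -12.69*h^2 + 0.32*h + 4.9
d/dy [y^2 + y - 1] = 2*y + 1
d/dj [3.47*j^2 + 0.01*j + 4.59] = 6.94*j + 0.01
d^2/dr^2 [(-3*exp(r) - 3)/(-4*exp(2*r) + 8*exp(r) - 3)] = (48*exp(4*r) + 288*exp(3*r) - 504*exp(2*r) + 120*exp(r) + 99)*exp(r)/(64*exp(6*r) - 384*exp(5*r) + 912*exp(4*r) - 1088*exp(3*r) + 684*exp(2*r) - 216*exp(r) + 27)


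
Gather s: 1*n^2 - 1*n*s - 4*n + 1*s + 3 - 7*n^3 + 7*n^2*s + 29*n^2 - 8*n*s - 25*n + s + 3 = -7*n^3 + 30*n^2 - 29*n + s*(7*n^2 - 9*n + 2) + 6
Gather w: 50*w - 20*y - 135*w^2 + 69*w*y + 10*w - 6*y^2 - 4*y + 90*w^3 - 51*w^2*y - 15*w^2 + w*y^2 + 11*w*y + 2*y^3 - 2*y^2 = 90*w^3 + w^2*(-51*y - 150) + w*(y^2 + 80*y + 60) + 2*y^3 - 8*y^2 - 24*y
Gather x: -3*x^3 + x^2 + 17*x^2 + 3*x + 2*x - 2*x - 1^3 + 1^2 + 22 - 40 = -3*x^3 + 18*x^2 + 3*x - 18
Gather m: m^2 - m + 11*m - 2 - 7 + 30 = m^2 + 10*m + 21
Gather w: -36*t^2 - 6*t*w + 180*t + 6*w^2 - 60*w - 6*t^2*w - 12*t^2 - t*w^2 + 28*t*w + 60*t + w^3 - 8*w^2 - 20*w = -48*t^2 + 240*t + w^3 + w^2*(-t - 2) + w*(-6*t^2 + 22*t - 80)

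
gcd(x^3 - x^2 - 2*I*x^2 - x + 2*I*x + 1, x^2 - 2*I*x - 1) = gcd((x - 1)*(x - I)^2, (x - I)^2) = x^2 - 2*I*x - 1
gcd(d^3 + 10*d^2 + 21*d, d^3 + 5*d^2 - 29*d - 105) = d^2 + 10*d + 21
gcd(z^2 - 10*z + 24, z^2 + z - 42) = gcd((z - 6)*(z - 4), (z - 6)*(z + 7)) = z - 6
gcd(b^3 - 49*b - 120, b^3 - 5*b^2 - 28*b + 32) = b - 8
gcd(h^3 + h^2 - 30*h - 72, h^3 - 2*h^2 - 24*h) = h^2 - 2*h - 24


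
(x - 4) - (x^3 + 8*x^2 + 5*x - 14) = -x^3 - 8*x^2 - 4*x + 10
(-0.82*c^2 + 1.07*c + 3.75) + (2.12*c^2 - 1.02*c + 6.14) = 1.3*c^2 + 0.05*c + 9.89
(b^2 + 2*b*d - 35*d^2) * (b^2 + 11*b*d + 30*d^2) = b^4 + 13*b^3*d + 17*b^2*d^2 - 325*b*d^3 - 1050*d^4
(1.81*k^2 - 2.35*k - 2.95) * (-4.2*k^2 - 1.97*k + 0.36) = -7.602*k^4 + 6.3043*k^3 + 17.6711*k^2 + 4.9655*k - 1.062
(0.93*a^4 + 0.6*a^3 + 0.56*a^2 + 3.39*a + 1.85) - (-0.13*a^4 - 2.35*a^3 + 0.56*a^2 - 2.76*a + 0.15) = 1.06*a^4 + 2.95*a^3 + 6.15*a + 1.7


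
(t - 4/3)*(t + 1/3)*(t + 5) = t^3 + 4*t^2 - 49*t/9 - 20/9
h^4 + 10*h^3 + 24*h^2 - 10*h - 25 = (h - 1)*(h + 1)*(h + 5)^2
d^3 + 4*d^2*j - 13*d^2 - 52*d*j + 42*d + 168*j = (d - 7)*(d - 6)*(d + 4*j)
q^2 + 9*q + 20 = (q + 4)*(q + 5)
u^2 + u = u*(u + 1)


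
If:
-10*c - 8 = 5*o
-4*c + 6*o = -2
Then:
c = -19/40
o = -13/20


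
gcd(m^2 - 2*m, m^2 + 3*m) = m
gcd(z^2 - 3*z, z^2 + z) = z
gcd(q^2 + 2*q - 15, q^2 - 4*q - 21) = 1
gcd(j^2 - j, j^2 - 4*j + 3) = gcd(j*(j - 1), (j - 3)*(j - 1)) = j - 1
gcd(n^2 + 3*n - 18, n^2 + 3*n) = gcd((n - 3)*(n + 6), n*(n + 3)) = 1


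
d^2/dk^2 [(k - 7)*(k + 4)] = 2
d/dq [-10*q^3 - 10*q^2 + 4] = 10*q*(-3*q - 2)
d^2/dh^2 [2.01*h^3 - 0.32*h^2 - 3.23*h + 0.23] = 12.06*h - 0.64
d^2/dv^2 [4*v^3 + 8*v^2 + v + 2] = 24*v + 16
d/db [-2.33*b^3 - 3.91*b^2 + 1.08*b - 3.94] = -6.99*b^2 - 7.82*b + 1.08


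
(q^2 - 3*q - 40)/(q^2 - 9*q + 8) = (q + 5)/(q - 1)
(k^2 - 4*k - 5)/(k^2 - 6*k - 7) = (k - 5)/(k - 7)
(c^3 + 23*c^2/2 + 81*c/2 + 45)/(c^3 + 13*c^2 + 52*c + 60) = (2*c^2 + 11*c + 15)/(2*(c^2 + 7*c + 10))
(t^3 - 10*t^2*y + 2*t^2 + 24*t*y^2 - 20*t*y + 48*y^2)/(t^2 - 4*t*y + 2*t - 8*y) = t - 6*y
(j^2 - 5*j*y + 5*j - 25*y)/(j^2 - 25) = (j - 5*y)/(j - 5)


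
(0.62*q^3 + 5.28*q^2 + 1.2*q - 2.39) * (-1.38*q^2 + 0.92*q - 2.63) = -0.8556*q^5 - 6.716*q^4 + 1.571*q^3 - 9.4842*q^2 - 5.3548*q + 6.2857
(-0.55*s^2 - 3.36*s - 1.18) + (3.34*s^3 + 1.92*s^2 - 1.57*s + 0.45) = 3.34*s^3 + 1.37*s^2 - 4.93*s - 0.73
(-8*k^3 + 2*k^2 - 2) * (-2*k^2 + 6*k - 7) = 16*k^5 - 52*k^4 + 68*k^3 - 10*k^2 - 12*k + 14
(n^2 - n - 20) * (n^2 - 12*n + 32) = n^4 - 13*n^3 + 24*n^2 + 208*n - 640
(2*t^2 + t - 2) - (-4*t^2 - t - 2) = 6*t^2 + 2*t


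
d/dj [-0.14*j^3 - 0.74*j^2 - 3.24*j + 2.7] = -0.42*j^2 - 1.48*j - 3.24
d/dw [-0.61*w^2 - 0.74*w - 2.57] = -1.22*w - 0.74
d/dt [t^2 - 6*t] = 2*t - 6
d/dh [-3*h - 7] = -3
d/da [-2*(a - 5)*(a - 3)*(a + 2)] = -6*a^2 + 24*a + 2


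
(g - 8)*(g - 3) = g^2 - 11*g + 24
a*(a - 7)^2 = a^3 - 14*a^2 + 49*a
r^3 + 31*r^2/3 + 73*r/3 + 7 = (r + 1/3)*(r + 3)*(r + 7)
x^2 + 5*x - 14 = (x - 2)*(x + 7)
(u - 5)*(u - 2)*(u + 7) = u^3 - 39*u + 70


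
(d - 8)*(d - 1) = d^2 - 9*d + 8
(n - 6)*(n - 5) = n^2 - 11*n + 30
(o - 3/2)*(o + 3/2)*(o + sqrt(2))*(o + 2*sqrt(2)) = o^4 + 3*sqrt(2)*o^3 + 7*o^2/4 - 27*sqrt(2)*o/4 - 9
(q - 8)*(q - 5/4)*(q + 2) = q^3 - 29*q^2/4 - 17*q/2 + 20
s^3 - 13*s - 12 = (s - 4)*(s + 1)*(s + 3)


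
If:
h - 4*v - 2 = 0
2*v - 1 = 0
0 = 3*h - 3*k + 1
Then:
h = 4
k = 13/3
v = 1/2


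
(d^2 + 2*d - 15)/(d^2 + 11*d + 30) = (d - 3)/(d + 6)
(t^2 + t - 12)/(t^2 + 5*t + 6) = (t^2 + t - 12)/(t^2 + 5*t + 6)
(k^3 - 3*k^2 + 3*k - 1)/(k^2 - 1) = (k^2 - 2*k + 1)/(k + 1)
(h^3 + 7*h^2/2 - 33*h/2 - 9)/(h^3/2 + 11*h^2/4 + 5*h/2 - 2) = 2*(2*h^3 + 7*h^2 - 33*h - 18)/(2*h^3 + 11*h^2 + 10*h - 8)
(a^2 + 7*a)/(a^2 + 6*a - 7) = a/(a - 1)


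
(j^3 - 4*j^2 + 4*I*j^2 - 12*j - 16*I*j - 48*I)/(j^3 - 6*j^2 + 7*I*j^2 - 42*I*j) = (j^2 + 2*j*(1 + 2*I) + 8*I)/(j*(j + 7*I))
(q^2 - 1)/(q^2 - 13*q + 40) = (q^2 - 1)/(q^2 - 13*q + 40)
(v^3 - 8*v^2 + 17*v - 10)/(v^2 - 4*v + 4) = (v^2 - 6*v + 5)/(v - 2)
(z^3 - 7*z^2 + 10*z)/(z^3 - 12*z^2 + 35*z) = (z - 2)/(z - 7)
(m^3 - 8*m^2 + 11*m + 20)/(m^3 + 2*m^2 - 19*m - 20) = (m - 5)/(m + 5)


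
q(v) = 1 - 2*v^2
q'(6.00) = -24.00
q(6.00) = -71.00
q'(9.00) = -36.00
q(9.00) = -161.00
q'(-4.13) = 16.52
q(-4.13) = -33.11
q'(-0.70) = 2.80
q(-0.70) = 0.02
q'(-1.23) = 4.92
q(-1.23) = -2.03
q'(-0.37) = 1.48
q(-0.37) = 0.73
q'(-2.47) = 9.88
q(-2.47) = -11.20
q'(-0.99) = 3.96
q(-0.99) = -0.96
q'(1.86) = -7.44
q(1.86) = -5.92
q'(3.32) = -13.28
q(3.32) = -21.04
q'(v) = -4*v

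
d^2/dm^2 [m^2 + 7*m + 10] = 2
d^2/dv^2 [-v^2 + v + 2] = -2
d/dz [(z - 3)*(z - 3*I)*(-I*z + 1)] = -3*I*z^2 - z*(4 - 6*I) + 6 - 3*I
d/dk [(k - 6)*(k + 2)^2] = (k + 2)*(3*k - 10)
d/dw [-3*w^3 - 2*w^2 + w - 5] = -9*w^2 - 4*w + 1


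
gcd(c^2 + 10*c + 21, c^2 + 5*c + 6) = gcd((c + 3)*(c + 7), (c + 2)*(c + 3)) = c + 3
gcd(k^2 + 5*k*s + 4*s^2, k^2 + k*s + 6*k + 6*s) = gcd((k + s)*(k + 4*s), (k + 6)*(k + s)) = k + s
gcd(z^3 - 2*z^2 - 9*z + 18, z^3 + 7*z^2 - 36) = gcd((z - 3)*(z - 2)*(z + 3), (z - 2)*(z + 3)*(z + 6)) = z^2 + z - 6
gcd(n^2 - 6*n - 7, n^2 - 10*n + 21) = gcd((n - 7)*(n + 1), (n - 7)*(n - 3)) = n - 7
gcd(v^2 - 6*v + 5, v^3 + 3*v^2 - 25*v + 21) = v - 1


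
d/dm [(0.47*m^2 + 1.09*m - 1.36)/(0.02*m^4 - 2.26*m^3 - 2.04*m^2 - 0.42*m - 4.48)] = (-0.0188*m^5 + 0.996799999999999*m^4 + 5.0356*m^3 - 7.1946*m^2 - 9.76*m - 5.4544)/(0.0004*m^8 - 0.0904*m^7 + 5.026*m^6 + 9.204*m^5 + 5.8808*m^4 + 21.9632*m^3 + 18.4548*m^2 + 3.7632*m + 20.0704)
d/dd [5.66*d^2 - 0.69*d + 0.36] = 11.32*d - 0.69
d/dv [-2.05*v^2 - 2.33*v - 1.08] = -4.1*v - 2.33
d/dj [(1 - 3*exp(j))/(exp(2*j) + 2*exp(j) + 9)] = (3*exp(2*j) - 2*exp(j) - 29)*exp(j)/(exp(4*j) + 4*exp(3*j) + 22*exp(2*j) + 36*exp(j) + 81)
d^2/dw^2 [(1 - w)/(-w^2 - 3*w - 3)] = 2*((w - 1)*(2*w + 3)^2 - (3*w + 2)*(w^2 + 3*w + 3))/(w^2 + 3*w + 3)^3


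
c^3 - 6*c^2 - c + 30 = (c - 5)*(c - 3)*(c + 2)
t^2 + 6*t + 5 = (t + 1)*(t + 5)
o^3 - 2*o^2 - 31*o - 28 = (o - 7)*(o + 1)*(o + 4)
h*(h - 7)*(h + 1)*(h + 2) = h^4 - 4*h^3 - 19*h^2 - 14*h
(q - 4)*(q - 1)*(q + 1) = q^3 - 4*q^2 - q + 4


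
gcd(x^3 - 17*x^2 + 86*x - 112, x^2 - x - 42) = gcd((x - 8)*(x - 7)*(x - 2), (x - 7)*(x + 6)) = x - 7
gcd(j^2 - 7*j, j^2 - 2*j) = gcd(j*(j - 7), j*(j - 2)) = j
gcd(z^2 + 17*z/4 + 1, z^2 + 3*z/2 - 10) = z + 4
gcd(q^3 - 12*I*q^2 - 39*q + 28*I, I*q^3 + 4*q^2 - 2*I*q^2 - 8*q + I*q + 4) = q - 4*I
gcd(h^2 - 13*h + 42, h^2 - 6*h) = h - 6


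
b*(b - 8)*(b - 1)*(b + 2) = b^4 - 7*b^3 - 10*b^2 + 16*b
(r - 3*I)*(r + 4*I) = r^2 + I*r + 12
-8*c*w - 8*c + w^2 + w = (-8*c + w)*(w + 1)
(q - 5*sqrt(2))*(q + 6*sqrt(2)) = q^2 + sqrt(2)*q - 60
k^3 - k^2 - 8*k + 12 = (k - 2)^2*(k + 3)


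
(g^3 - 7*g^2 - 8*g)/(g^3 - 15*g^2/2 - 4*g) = 2*(g + 1)/(2*g + 1)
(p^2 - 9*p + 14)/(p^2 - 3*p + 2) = (p - 7)/(p - 1)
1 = 1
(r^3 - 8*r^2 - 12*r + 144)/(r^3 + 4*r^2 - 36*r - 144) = (r - 6)/(r + 6)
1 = 1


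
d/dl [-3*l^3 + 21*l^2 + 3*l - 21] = -9*l^2 + 42*l + 3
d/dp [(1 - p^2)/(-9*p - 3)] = (3*p^2 + 2*p + 3)/(3*(9*p^2 + 6*p + 1))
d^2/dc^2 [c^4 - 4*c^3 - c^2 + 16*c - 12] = 12*c^2 - 24*c - 2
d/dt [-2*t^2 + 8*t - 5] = 8 - 4*t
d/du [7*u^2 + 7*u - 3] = 14*u + 7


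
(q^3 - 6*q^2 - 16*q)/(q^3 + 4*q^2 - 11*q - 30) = q*(q - 8)/(q^2 + 2*q - 15)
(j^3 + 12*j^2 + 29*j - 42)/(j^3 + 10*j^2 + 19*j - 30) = (j + 7)/(j + 5)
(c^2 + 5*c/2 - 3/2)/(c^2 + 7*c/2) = (2*c^2 + 5*c - 3)/(c*(2*c + 7))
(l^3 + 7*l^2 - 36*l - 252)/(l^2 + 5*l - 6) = (l^2 + l - 42)/(l - 1)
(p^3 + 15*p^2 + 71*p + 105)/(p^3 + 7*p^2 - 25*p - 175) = (p + 3)/(p - 5)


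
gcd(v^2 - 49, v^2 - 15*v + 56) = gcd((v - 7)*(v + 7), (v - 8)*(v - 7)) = v - 7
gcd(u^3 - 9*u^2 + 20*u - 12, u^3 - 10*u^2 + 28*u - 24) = u^2 - 8*u + 12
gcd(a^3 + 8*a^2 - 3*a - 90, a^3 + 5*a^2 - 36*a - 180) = a^2 + 11*a + 30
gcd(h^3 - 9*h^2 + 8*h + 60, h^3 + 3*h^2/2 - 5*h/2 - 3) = h + 2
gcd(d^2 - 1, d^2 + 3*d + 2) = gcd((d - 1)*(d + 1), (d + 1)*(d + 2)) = d + 1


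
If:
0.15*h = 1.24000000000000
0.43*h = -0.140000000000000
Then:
No Solution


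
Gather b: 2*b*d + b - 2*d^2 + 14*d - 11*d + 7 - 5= b*(2*d + 1) - 2*d^2 + 3*d + 2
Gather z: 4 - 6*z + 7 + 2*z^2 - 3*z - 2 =2*z^2 - 9*z + 9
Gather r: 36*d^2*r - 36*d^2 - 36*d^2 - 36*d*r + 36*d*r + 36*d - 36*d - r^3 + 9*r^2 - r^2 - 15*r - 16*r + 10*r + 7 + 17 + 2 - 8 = -72*d^2 - r^3 + 8*r^2 + r*(36*d^2 - 21) + 18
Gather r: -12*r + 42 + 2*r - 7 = 35 - 10*r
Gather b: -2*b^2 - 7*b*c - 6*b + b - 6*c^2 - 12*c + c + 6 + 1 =-2*b^2 + b*(-7*c - 5) - 6*c^2 - 11*c + 7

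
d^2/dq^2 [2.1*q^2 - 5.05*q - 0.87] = 4.20000000000000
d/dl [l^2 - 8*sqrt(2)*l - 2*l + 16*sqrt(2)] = 2*l - 8*sqrt(2) - 2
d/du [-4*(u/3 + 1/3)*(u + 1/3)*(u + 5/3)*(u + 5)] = -16*u^3/3 - 32*u^2 - 1264*u/27 - 160/9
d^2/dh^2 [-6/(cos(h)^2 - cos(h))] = 6*((1 - cos(2*h))^2 + 15*cos(h)/4 + 3*cos(2*h)/2 - 3*cos(3*h)/4 - 9/2)/((cos(h) - 1)^3*cos(h)^3)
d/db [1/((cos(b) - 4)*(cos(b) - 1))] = (2*cos(b) - 5)*sin(b)/((cos(b) - 4)^2*(cos(b) - 1)^2)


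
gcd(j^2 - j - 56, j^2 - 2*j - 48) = j - 8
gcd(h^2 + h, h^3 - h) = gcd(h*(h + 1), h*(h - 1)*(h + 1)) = h^2 + h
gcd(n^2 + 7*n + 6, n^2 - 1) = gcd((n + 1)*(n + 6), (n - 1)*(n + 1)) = n + 1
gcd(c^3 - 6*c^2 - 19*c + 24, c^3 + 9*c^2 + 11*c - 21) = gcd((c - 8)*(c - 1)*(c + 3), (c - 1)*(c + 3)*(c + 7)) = c^2 + 2*c - 3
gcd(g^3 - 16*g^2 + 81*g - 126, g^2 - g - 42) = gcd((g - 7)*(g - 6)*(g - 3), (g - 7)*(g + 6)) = g - 7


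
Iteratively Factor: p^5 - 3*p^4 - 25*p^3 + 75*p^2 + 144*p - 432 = (p - 3)*(p^4 - 25*p^2 + 144) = (p - 3)*(p + 4)*(p^3 - 4*p^2 - 9*p + 36) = (p - 3)*(p + 3)*(p + 4)*(p^2 - 7*p + 12) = (p - 4)*(p - 3)*(p + 3)*(p + 4)*(p - 3)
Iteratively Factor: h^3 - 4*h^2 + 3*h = (h - 1)*(h^2 - 3*h) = h*(h - 1)*(h - 3)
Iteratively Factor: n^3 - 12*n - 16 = (n + 2)*(n^2 - 2*n - 8) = (n - 4)*(n + 2)*(n + 2)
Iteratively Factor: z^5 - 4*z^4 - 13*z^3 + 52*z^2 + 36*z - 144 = (z - 3)*(z^4 - z^3 - 16*z^2 + 4*z + 48) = (z - 3)*(z - 2)*(z^3 + z^2 - 14*z - 24) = (z - 3)*(z - 2)*(z + 3)*(z^2 - 2*z - 8) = (z - 4)*(z - 3)*(z - 2)*(z + 3)*(z + 2)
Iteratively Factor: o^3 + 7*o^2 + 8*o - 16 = (o + 4)*(o^2 + 3*o - 4) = (o + 4)^2*(o - 1)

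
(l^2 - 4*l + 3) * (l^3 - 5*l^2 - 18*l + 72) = l^5 - 9*l^4 + 5*l^3 + 129*l^2 - 342*l + 216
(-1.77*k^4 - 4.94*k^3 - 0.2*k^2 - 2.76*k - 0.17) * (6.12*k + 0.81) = -10.8324*k^5 - 31.6665*k^4 - 5.2254*k^3 - 17.0532*k^2 - 3.276*k - 0.1377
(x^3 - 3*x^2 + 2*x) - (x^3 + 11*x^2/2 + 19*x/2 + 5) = -17*x^2/2 - 15*x/2 - 5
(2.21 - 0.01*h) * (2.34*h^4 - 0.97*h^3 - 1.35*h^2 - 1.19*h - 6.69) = -0.0234*h^5 + 5.1811*h^4 - 2.1302*h^3 - 2.9716*h^2 - 2.563*h - 14.7849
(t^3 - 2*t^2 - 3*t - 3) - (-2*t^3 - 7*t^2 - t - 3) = 3*t^3 + 5*t^2 - 2*t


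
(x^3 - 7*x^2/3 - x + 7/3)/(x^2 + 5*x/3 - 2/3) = (3*x^3 - 7*x^2 - 3*x + 7)/(3*x^2 + 5*x - 2)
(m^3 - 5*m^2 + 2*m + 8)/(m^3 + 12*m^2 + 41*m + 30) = (m^2 - 6*m + 8)/(m^2 + 11*m + 30)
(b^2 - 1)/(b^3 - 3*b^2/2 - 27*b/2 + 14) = 2*(b + 1)/(2*b^2 - b - 28)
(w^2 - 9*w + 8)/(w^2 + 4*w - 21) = (w^2 - 9*w + 8)/(w^2 + 4*w - 21)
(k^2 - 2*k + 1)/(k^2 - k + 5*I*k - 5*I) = (k - 1)/(k + 5*I)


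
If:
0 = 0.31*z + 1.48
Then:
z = -4.77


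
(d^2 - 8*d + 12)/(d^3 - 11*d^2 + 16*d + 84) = (d - 2)/(d^2 - 5*d - 14)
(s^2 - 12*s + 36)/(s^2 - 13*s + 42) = (s - 6)/(s - 7)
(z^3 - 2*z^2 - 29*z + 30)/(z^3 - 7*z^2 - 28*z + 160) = (z^2 - 7*z + 6)/(z^2 - 12*z + 32)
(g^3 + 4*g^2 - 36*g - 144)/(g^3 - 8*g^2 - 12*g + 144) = (g + 6)/(g - 6)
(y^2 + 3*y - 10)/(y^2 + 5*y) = (y - 2)/y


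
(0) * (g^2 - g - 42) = 0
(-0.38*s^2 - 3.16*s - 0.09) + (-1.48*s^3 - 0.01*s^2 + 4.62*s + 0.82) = -1.48*s^3 - 0.39*s^2 + 1.46*s + 0.73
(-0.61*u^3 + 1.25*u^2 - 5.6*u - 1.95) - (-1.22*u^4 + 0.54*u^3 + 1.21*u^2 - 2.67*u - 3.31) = 1.22*u^4 - 1.15*u^3 + 0.04*u^2 - 2.93*u + 1.36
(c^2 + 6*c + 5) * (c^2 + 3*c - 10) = c^4 + 9*c^3 + 13*c^2 - 45*c - 50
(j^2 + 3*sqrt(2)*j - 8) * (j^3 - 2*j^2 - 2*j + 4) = j^5 - 2*j^4 + 3*sqrt(2)*j^4 - 10*j^3 - 6*sqrt(2)*j^3 - 6*sqrt(2)*j^2 + 20*j^2 + 16*j + 12*sqrt(2)*j - 32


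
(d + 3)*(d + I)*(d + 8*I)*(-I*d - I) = -I*d^4 + 9*d^3 - 4*I*d^3 + 36*d^2 + 5*I*d^2 + 27*d + 32*I*d + 24*I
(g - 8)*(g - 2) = g^2 - 10*g + 16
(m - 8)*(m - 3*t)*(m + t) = m^3 - 2*m^2*t - 8*m^2 - 3*m*t^2 + 16*m*t + 24*t^2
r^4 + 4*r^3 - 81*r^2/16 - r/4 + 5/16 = (r - 1)*(r - 1/4)*(r + 1/4)*(r + 5)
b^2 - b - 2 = (b - 2)*(b + 1)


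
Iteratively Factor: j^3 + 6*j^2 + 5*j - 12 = (j - 1)*(j^2 + 7*j + 12) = (j - 1)*(j + 3)*(j + 4)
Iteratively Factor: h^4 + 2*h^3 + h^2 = (h)*(h^3 + 2*h^2 + h) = h*(h + 1)*(h^2 + h) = h^2*(h + 1)*(h + 1)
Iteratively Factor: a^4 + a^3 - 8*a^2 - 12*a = (a)*(a^3 + a^2 - 8*a - 12) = a*(a + 2)*(a^2 - a - 6) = a*(a - 3)*(a + 2)*(a + 2)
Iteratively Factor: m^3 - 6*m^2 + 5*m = (m - 1)*(m^2 - 5*m) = (m - 5)*(m - 1)*(m)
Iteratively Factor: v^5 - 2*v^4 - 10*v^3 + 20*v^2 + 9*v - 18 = (v + 3)*(v^4 - 5*v^3 + 5*v^2 + 5*v - 6) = (v - 1)*(v + 3)*(v^3 - 4*v^2 + v + 6) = (v - 1)*(v + 1)*(v + 3)*(v^2 - 5*v + 6) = (v - 3)*(v - 1)*(v + 1)*(v + 3)*(v - 2)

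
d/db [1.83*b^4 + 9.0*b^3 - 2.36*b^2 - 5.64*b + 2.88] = 7.32*b^3 + 27.0*b^2 - 4.72*b - 5.64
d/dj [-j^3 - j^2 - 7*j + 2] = -3*j^2 - 2*j - 7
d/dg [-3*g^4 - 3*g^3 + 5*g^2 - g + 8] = -12*g^3 - 9*g^2 + 10*g - 1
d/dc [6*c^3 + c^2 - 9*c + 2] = 18*c^2 + 2*c - 9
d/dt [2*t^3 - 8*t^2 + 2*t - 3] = 6*t^2 - 16*t + 2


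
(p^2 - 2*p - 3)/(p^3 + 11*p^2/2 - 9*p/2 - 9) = 2*(p - 3)/(2*p^2 + 9*p - 18)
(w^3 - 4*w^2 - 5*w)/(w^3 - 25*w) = (w + 1)/(w + 5)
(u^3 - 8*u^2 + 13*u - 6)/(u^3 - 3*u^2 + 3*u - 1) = (u - 6)/(u - 1)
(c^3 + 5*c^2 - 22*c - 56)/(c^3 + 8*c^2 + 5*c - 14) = (c - 4)/(c - 1)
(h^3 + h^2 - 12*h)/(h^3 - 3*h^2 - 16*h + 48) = h/(h - 4)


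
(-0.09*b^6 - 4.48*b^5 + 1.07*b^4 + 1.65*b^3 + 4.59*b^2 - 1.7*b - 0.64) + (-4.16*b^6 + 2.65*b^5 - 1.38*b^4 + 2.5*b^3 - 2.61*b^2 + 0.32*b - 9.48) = -4.25*b^6 - 1.83*b^5 - 0.31*b^4 + 4.15*b^3 + 1.98*b^2 - 1.38*b - 10.12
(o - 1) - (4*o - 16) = 15 - 3*o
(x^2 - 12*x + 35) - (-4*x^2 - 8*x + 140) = 5*x^2 - 4*x - 105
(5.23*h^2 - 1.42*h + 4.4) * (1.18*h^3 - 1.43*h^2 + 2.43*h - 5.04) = 6.1714*h^5 - 9.1545*h^4 + 19.9315*h^3 - 36.1018*h^2 + 17.8488*h - 22.176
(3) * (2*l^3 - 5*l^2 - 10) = 6*l^3 - 15*l^2 - 30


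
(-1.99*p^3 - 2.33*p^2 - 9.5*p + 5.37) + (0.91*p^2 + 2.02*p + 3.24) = -1.99*p^3 - 1.42*p^2 - 7.48*p + 8.61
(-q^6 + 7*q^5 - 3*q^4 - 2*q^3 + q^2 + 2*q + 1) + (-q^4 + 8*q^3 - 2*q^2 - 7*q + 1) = -q^6 + 7*q^5 - 4*q^4 + 6*q^3 - q^2 - 5*q + 2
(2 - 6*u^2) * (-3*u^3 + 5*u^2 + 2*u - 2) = 18*u^5 - 30*u^4 - 18*u^3 + 22*u^2 + 4*u - 4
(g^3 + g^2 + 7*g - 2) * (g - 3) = g^4 - 2*g^3 + 4*g^2 - 23*g + 6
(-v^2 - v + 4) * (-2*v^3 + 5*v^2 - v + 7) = 2*v^5 - 3*v^4 - 12*v^3 + 14*v^2 - 11*v + 28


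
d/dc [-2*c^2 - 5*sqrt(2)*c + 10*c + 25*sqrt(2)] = -4*c - 5*sqrt(2) + 10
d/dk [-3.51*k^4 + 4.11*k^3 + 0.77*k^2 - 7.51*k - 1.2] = -14.04*k^3 + 12.33*k^2 + 1.54*k - 7.51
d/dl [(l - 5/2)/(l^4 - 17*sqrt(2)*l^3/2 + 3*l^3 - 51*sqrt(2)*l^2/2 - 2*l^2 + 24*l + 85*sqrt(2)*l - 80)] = (4*l^4 - 34*sqrt(2)*l^3 + 12*l^3 - 102*sqrt(2)*l^2 - 8*l^2 + 96*l + 340*sqrt(2)*l - (2*l - 5)*(8*l^3 - 51*sqrt(2)*l^2 + 18*l^2 - 102*sqrt(2)*l - 8*l + 48 + 170*sqrt(2)) - 320)/(2*l^4 - 17*sqrt(2)*l^3 + 6*l^3 - 51*sqrt(2)*l^2 - 4*l^2 + 48*l + 170*sqrt(2)*l - 160)^2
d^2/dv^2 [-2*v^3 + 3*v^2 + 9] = 6 - 12*v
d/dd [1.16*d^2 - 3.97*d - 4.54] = 2.32*d - 3.97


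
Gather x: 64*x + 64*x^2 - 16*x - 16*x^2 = 48*x^2 + 48*x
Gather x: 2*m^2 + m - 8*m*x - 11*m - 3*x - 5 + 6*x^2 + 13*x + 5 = 2*m^2 - 10*m + 6*x^2 + x*(10 - 8*m)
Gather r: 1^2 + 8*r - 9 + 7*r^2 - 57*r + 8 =7*r^2 - 49*r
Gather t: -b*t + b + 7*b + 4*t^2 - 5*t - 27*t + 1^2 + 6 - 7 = 8*b + 4*t^2 + t*(-b - 32)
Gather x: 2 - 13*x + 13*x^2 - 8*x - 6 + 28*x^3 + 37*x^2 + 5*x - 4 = 28*x^3 + 50*x^2 - 16*x - 8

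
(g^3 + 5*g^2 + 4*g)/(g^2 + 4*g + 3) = g*(g + 4)/(g + 3)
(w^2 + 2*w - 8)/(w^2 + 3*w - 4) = (w - 2)/(w - 1)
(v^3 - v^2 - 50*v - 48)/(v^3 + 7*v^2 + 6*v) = (v - 8)/v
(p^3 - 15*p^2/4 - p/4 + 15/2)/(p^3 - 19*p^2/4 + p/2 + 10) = (p - 3)/(p - 4)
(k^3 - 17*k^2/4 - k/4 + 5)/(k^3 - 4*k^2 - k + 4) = (k - 5/4)/(k - 1)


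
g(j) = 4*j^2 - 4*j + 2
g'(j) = 8*j - 4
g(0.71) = 1.18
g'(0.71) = 1.68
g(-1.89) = 23.85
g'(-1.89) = -19.12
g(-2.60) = 39.44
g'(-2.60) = -24.80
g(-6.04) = 172.09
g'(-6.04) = -52.32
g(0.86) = 1.52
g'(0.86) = 2.88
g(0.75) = 1.25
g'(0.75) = 2.00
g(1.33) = 3.76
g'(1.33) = 6.64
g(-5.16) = 129.14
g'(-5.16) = -45.28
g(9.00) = 290.00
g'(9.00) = 68.00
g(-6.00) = 170.00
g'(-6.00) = -52.00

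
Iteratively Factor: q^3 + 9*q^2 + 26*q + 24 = (q + 2)*(q^2 + 7*q + 12) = (q + 2)*(q + 3)*(q + 4)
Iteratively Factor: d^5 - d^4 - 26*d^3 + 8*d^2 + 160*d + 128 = (d - 4)*(d^4 + 3*d^3 - 14*d^2 - 48*d - 32) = (d - 4)^2*(d^3 + 7*d^2 + 14*d + 8) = (d - 4)^2*(d + 4)*(d^2 + 3*d + 2) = (d - 4)^2*(d + 2)*(d + 4)*(d + 1)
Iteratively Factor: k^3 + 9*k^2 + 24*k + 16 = (k + 4)*(k^2 + 5*k + 4) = (k + 4)^2*(k + 1)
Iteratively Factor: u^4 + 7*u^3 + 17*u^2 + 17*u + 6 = (u + 3)*(u^3 + 4*u^2 + 5*u + 2) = (u + 1)*(u + 3)*(u^2 + 3*u + 2) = (u + 1)^2*(u + 3)*(u + 2)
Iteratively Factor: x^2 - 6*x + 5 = (x - 1)*(x - 5)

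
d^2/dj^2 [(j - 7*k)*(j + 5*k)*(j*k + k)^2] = k^2*(12*j^2 - 12*j*k + 12*j - 70*k^2 - 8*k + 2)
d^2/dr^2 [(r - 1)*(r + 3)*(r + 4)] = 6*r + 12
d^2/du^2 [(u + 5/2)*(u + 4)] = 2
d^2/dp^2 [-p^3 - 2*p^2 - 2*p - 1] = -6*p - 4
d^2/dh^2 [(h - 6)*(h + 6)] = 2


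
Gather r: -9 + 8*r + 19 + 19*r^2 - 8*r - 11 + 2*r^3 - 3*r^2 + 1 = 2*r^3 + 16*r^2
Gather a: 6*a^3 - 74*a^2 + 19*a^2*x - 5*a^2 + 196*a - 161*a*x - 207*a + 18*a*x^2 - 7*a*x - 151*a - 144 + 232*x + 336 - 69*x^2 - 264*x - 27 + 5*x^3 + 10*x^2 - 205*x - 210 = 6*a^3 + a^2*(19*x - 79) + a*(18*x^2 - 168*x - 162) + 5*x^3 - 59*x^2 - 237*x - 45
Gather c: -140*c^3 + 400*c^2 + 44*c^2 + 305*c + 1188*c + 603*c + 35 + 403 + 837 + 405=-140*c^3 + 444*c^2 + 2096*c + 1680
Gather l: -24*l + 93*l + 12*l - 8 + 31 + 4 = 81*l + 27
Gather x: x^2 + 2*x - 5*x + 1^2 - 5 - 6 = x^2 - 3*x - 10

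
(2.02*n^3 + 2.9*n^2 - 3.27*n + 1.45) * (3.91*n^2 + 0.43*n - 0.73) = 7.8982*n^5 + 12.2076*n^4 - 13.0133*n^3 + 2.1464*n^2 + 3.0106*n - 1.0585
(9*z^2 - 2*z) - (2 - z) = 9*z^2 - z - 2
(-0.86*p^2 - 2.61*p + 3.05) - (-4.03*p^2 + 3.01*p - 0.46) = 3.17*p^2 - 5.62*p + 3.51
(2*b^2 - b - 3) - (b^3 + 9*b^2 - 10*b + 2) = -b^3 - 7*b^2 + 9*b - 5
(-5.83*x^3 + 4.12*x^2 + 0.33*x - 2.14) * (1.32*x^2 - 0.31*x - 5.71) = -7.6956*x^5 + 7.2457*x^4 + 32.4477*x^3 - 26.4523*x^2 - 1.2209*x + 12.2194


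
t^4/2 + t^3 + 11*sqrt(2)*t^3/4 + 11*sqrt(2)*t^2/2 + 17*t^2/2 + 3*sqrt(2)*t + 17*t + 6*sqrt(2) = (t/2 + sqrt(2))*(t + 2)*(t + sqrt(2)/2)*(t + 3*sqrt(2))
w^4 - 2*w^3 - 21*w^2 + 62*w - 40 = (w - 4)*(w - 2)*(w - 1)*(w + 5)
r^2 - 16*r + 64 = (r - 8)^2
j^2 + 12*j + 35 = (j + 5)*(j + 7)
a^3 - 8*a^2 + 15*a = a*(a - 5)*(a - 3)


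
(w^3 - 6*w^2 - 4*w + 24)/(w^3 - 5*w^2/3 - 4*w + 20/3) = 3*(w - 6)/(3*w - 5)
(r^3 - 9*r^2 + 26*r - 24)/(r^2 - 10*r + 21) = (r^2 - 6*r + 8)/(r - 7)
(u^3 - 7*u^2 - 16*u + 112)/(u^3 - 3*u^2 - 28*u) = (u - 4)/u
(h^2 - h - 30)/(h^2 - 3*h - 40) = (h - 6)/(h - 8)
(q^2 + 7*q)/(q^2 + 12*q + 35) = q/(q + 5)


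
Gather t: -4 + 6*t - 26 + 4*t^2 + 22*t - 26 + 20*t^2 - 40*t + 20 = 24*t^2 - 12*t - 36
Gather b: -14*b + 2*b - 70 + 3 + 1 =-12*b - 66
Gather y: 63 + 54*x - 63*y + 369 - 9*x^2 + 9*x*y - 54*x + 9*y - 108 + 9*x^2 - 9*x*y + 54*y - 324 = 0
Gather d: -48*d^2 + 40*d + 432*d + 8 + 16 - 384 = -48*d^2 + 472*d - 360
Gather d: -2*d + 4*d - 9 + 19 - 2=2*d + 8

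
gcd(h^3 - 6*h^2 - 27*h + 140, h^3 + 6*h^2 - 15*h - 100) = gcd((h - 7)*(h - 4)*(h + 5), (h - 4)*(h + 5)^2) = h^2 + h - 20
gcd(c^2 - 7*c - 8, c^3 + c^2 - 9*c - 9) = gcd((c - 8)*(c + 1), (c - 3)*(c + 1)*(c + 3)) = c + 1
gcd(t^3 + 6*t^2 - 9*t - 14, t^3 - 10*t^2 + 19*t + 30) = t + 1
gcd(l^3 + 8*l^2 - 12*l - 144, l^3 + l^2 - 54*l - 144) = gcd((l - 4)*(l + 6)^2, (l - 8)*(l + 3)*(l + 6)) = l + 6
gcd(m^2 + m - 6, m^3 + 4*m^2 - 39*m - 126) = m + 3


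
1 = 1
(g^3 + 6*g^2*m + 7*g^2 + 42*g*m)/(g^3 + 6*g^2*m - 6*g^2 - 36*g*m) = (g + 7)/(g - 6)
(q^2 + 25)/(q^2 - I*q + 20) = (q + 5*I)/(q + 4*I)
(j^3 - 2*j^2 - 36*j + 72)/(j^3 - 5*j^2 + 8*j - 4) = (j^2 - 36)/(j^2 - 3*j + 2)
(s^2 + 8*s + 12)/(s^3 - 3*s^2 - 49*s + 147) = (s^2 + 8*s + 12)/(s^3 - 3*s^2 - 49*s + 147)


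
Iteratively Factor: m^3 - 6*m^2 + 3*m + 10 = (m + 1)*(m^2 - 7*m + 10) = (m - 2)*(m + 1)*(m - 5)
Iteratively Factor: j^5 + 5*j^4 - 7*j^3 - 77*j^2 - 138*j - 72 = (j + 2)*(j^4 + 3*j^3 - 13*j^2 - 51*j - 36) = (j + 2)*(j + 3)*(j^3 - 13*j - 12) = (j + 1)*(j + 2)*(j + 3)*(j^2 - j - 12) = (j - 4)*(j + 1)*(j + 2)*(j + 3)*(j + 3)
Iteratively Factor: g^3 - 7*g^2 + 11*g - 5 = (g - 1)*(g^2 - 6*g + 5) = (g - 5)*(g - 1)*(g - 1)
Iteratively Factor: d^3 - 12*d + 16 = (d - 2)*(d^2 + 2*d - 8) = (d - 2)^2*(d + 4)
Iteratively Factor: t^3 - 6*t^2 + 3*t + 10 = (t - 5)*(t^2 - t - 2) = (t - 5)*(t - 2)*(t + 1)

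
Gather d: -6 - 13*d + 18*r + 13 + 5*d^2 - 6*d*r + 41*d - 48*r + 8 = 5*d^2 + d*(28 - 6*r) - 30*r + 15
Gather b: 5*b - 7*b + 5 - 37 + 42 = 10 - 2*b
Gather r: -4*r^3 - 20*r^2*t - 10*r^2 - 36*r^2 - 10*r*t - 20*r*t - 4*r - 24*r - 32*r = -4*r^3 + r^2*(-20*t - 46) + r*(-30*t - 60)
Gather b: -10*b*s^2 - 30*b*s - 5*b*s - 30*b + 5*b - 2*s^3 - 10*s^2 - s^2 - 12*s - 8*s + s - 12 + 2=b*(-10*s^2 - 35*s - 25) - 2*s^3 - 11*s^2 - 19*s - 10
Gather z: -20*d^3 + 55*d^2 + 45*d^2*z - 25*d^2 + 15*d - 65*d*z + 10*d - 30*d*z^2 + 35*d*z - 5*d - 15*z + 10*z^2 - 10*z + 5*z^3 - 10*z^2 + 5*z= -20*d^3 + 30*d^2 - 30*d*z^2 + 20*d + 5*z^3 + z*(45*d^2 - 30*d - 20)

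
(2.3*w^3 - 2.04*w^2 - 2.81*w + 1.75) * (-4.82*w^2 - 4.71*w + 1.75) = -11.086*w^5 - 1.0002*w^4 + 27.1776*w^3 + 1.2301*w^2 - 13.16*w + 3.0625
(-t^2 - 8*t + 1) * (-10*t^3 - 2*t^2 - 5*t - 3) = 10*t^5 + 82*t^4 + 11*t^3 + 41*t^2 + 19*t - 3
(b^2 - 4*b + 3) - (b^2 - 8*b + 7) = 4*b - 4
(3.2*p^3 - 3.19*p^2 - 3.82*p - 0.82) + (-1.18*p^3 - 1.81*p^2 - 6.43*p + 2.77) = 2.02*p^3 - 5.0*p^2 - 10.25*p + 1.95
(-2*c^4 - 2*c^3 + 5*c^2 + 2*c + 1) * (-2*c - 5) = 4*c^5 + 14*c^4 - 29*c^2 - 12*c - 5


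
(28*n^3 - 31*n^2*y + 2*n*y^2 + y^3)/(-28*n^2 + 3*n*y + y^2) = -n + y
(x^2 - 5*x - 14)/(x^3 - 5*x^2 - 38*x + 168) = (x + 2)/(x^2 + 2*x - 24)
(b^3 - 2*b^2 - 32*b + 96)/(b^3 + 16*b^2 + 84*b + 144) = (b^2 - 8*b + 16)/(b^2 + 10*b + 24)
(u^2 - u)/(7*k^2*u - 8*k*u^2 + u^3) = (u - 1)/(7*k^2 - 8*k*u + u^2)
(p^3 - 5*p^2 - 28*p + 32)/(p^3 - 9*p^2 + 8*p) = (p + 4)/p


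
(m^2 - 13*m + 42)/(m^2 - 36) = (m - 7)/(m + 6)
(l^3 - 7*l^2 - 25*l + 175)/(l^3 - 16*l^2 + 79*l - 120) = (l^2 - 2*l - 35)/(l^2 - 11*l + 24)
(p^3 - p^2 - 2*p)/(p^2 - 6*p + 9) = p*(p^2 - p - 2)/(p^2 - 6*p + 9)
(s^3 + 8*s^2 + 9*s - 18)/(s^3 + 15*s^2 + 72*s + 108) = (s - 1)/(s + 6)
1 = 1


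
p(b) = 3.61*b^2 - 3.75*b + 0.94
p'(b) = 7.22*b - 3.75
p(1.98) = 7.67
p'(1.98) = 10.55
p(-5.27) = 120.96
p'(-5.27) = -41.80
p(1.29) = 2.11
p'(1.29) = 5.56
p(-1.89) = 20.92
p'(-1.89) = -17.40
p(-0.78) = 6.06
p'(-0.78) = -9.38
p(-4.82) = 102.88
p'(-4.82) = -38.55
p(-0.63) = 4.74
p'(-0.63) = -8.30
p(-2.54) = 33.76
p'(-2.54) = -22.09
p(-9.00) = 327.10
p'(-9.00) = -68.73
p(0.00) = 0.94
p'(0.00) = -3.75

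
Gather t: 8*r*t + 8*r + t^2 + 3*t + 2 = 8*r + t^2 + t*(8*r + 3) + 2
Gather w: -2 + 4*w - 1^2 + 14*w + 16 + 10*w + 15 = 28*w + 28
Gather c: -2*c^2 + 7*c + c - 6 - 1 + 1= -2*c^2 + 8*c - 6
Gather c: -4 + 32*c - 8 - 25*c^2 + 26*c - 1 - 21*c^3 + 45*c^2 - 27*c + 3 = -21*c^3 + 20*c^2 + 31*c - 10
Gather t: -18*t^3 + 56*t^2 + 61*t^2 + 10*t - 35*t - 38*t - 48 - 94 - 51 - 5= -18*t^3 + 117*t^2 - 63*t - 198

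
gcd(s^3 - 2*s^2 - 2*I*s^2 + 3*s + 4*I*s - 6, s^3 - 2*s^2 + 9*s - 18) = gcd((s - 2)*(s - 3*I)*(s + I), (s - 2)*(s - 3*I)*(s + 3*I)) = s^2 + s*(-2 - 3*I) + 6*I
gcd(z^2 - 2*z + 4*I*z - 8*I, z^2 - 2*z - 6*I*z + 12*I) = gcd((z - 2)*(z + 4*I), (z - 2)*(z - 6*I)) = z - 2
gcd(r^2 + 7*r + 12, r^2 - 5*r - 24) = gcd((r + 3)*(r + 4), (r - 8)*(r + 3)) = r + 3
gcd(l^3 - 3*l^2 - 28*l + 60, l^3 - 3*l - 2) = l - 2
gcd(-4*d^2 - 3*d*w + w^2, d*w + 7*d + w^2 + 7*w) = d + w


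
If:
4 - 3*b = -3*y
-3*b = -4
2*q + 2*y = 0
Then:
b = 4/3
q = 0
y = 0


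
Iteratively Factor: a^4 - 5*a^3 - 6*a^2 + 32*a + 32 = (a + 2)*(a^3 - 7*a^2 + 8*a + 16) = (a + 1)*(a + 2)*(a^2 - 8*a + 16) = (a - 4)*(a + 1)*(a + 2)*(a - 4)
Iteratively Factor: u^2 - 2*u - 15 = (u - 5)*(u + 3)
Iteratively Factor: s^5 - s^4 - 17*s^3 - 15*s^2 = (s)*(s^4 - s^3 - 17*s^2 - 15*s) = s*(s + 3)*(s^3 - 4*s^2 - 5*s) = s^2*(s + 3)*(s^2 - 4*s - 5) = s^2*(s - 5)*(s + 3)*(s + 1)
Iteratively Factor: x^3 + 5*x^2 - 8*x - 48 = (x + 4)*(x^2 + x - 12) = (x + 4)^2*(x - 3)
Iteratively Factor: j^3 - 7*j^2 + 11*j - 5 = (j - 5)*(j^2 - 2*j + 1) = (j - 5)*(j - 1)*(j - 1)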